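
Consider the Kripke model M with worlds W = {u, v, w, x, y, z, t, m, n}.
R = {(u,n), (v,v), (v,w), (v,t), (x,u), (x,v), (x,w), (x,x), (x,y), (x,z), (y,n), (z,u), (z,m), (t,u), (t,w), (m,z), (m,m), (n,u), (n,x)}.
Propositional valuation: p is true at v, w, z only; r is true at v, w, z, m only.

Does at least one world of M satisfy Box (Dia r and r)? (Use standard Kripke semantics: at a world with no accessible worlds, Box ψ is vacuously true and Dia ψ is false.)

Yes

Let φ = Box (Dia r and r). Evaluate φ at each world:
  u (successors {n}): φ is false.
  v (successors {v, w, t}): φ is false.
  w (successors ∅): φ is true.
  x (successors {u, v, w, x, y, z}): φ is false.
  y (successors {n}): φ is false.
  z (successors {u, m}): φ is false.
  t (successors {u, w}): φ is false.
  m (successors {z, m}): φ is true.
  n (successors {u, x}): φ is false.
Detail at w (witness):
  At w: no accessible worlds, so Box (Dia r and r) holds vacuously.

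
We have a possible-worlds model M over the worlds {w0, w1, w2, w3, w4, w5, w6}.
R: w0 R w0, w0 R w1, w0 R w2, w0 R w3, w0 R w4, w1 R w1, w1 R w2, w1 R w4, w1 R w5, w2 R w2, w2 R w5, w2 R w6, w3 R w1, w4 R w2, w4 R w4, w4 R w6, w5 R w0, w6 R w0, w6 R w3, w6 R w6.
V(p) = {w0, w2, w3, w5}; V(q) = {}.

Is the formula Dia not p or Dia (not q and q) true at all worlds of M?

Recall that Dia ψ holds at a world iff ψ holds at some accessible world.
Let φ = Dia not p or Dia (not q and q). Evaluate φ at each world:
  w0 (successors {w0, w1, w2, w3, w4}): φ is true.
  w1 (successors {w1, w2, w4, w5}): φ is true.
  w2 (successors {w2, w5, w6}): φ is true.
  w3 (successors {w1}): φ is true.
  w4 (successors {w2, w4, w6}): φ is true.
  w5 (successors {w0}): φ is false.
  w6 (successors {w0, w3, w6}): φ is true.
Detail at w5 (counterexample):
  At w5: Dia not p is false, Dia (not q and q) is false, so Dia not p or Dia (not q and q) is false.
    At w5: Dia not p requires not p at some successor in {w0}.
      At w0: not p is false.
    So Dia not p is false at w5.
    At w5: Dia (not q and q) requires not q and q at some successor in {w0}.
      At w0: not q and q is false.
    So Dia (not q and q) is false at w5.

No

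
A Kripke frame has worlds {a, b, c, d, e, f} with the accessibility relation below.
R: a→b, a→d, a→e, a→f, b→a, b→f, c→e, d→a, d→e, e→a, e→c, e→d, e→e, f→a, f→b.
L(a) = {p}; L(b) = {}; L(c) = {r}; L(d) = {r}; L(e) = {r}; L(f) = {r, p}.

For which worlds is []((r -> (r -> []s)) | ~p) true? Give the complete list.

Let φ = []((r -> (r -> []s)) | ~p). Evaluate φ at each world:
  a (successors {b, d, e, f}): φ is false.
  b (successors {a, f}): φ is false.
  c (successors {e}): φ is true.
  d (successors {a, e}): φ is true.
  e (successors {a, c, d, e}): φ is true.
  f (successors {a, b}): φ is true.
For instance, at e:
  At e: []((r -> (r -> []s)) | ~p) requires (r -> (r -> []s)) | ~p at every successor {a, c, d, e}.
    At a: (r -> (r -> []s)) | ~p is true.
    At c: (r -> (r -> []s)) | ~p is true.
    At d: (r -> (r -> []s)) | ~p is true.
    At e: (r -> (r -> []s)) | ~p is true.
  So []((r -> (r -> []s)) | ~p) is true at e.
Satisfying worlds: {c, d, e, f}

c, d, e, f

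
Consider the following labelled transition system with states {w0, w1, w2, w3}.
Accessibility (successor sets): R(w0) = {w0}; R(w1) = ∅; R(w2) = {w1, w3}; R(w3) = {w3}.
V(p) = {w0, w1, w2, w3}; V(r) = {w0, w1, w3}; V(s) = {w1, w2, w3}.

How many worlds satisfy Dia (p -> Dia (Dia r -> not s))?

Let φ = Dia (p -> Dia (Dia r -> not s)). Evaluate φ at each world:
  w0 (successors {w0}): φ is true.
  w1 (successors ∅): φ is false.
  w2 (successors {w1, w3}): φ is false.
  w3 (successors {w3}): φ is false.
For instance, at w0:
  At w0: Dia (p -> Dia (Dia r -> not s)) requires p -> Dia (Dia r -> not s) at some successor in {w0}.
    p -> Dia (Dia r -> not s) holds at w0, so Dia (p -> Dia (Dia r -> not s)) is true at w0.
      At w0: p is true, Dia (Dia r -> not s) is true, so p -> Dia (Dia r -> not s) is true.
Satisfying worlds: {w0}

1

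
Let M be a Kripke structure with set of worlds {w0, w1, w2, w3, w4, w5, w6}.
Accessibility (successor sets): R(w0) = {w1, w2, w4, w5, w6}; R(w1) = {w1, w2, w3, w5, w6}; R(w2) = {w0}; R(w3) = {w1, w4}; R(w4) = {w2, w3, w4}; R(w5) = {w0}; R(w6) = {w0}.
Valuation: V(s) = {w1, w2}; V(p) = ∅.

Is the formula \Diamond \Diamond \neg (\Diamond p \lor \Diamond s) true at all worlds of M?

Yes

Recall that \Diamond ψ holds at a world iff ψ holds at some accessible world.
Let φ = \Diamond \Diamond \neg (\Diamond p \lor \Diamond s). Evaluate φ at each world:
  w0 (successors {w1, w2, w4, w5, w6}): φ is true.
  w1 (successors {w1, w2, w3, w5, w6}): φ is true.
  w2 (successors {w0}): φ is true.
  w3 (successors {w1, w4}): φ is true.
  w4 (successors {w2, w3, w4}): φ is true.
  w5 (successors {w0}): φ is true.
  w6 (successors {w0}): φ is true.
For instance, at w0:
  At w0: \Diamond \Diamond \neg (\Diamond p \lor \Diamond s) requires \Diamond \neg (\Diamond p \lor \Diamond s) at some successor in {w1, w2, w4, w5, w6}.
    \Diamond \neg (\Diamond p \lor \Diamond s) holds at w1, so \Diamond \Diamond \neg (\Diamond p \lor \Diamond s) is true at w0.
      At w1: \Diamond \neg (\Diamond p \lor \Diamond s) requires \neg (\Diamond p \lor \Diamond s) at some successor in {w1, w2, w3, w5, w6}.
        \neg (\Diamond p \lor \Diamond s) holds at w2, so \Diamond \neg (\Diamond p \lor \Diamond s) is true at w1.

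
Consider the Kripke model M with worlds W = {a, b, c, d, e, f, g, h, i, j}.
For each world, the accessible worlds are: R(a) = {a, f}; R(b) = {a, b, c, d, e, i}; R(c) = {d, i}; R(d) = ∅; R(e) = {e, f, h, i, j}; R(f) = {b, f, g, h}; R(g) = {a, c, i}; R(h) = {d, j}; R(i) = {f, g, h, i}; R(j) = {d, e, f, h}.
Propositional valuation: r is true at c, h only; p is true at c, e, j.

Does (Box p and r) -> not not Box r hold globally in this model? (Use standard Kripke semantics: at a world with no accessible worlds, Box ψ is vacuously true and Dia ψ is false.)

Let φ = (Box p and r) -> not not Box r. Evaluate φ at each world:
  a (successors {a, f}): φ is true.
  b (successors {a, b, c, d, e, i}): φ is true.
  c (successors {d, i}): φ is true.
  d (successors ∅): φ is true.
  e (successors {e, f, h, i, j}): φ is true.
  f (successors {b, f, g, h}): φ is true.
  g (successors {a, c, i}): φ is true.
  h (successors {d, j}): φ is true.
  i (successors {f, g, h, i}): φ is true.
  j (successors {d, e, f, h}): φ is true.
For instance, at f:
  At f: Box p and r is false, not not Box r is false, so (Box p and r) -> not not Box r is true.
    At f: Box p is false, r is false, so Box p and r is false.
      At f: Box p requires p at every successor {b, f, g, h}.
        p fails at b, so Box p is false at f.
    At f: not Box r is true, so not not Box r is false.
      At f: Box r is false, so not Box r is true.

Yes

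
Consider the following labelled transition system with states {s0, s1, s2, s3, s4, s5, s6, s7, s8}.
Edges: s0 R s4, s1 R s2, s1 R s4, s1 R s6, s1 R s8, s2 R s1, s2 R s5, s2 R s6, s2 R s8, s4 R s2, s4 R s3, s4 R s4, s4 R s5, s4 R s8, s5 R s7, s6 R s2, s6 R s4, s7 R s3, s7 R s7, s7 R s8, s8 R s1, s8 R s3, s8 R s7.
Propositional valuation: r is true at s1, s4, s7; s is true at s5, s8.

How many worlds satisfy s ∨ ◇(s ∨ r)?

8

Let φ = s ∨ ◇(s ∨ r). Evaluate φ at each world:
  s0 (successors {s4}): φ is true.
  s1 (successors {s2, s4, s6, s8}): φ is true.
  s2 (successors {s1, s5, s6, s8}): φ is true.
  s3 (successors ∅): φ is false.
  s4 (successors {s2, s3, s4, s5, s8}): φ is true.
  s5 (successors {s7}): φ is true.
  s6 (successors {s2, s4}): φ is true.
  s7 (successors {s3, s7, s8}): φ is true.
  s8 (successors {s1, s3, s7}): φ is true.
For instance, at s6:
  At s6: s is false, ◇(s ∨ r) is true, so s ∨ ◇(s ∨ r) is true.
    At s6: ◇(s ∨ r) requires s ∨ r at some successor in {s2, s4}.
      s ∨ r holds at s4, so ◇(s ∨ r) is true at s6.
Satisfying worlds: {s0, s1, s2, s4, s5, s6, s7, s8}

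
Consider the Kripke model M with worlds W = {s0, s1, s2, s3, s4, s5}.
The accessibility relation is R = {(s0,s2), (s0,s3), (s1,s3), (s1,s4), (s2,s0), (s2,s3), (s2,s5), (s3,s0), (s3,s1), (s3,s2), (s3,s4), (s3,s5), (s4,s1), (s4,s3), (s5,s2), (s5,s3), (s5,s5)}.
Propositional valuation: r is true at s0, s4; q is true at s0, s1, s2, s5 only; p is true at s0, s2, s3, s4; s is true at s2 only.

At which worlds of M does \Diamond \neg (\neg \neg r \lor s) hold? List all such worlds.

Let φ = \Diamond \neg (\neg \neg r \lor s). Evaluate φ at each world:
  s0 (successors {s2, s3}): φ is true.
  s1 (successors {s3, s4}): φ is true.
  s2 (successors {s0, s3, s5}): φ is true.
  s3 (successors {s0, s1, s2, s4, s5}): φ is true.
  s4 (successors {s1, s3}): φ is true.
  s5 (successors {s2, s3, s5}): φ is true.
For instance, at s4:
  At s4: \Diamond \neg (\neg \neg r \lor s) requires \neg (\neg \neg r \lor s) at some successor in {s1, s3}.
    \neg (\neg \neg r \lor s) holds at s1, so \Diamond \neg (\neg \neg r \lor s) is true at s4.
Satisfying worlds: {s0, s1, s2, s3, s4, s5}

s0, s1, s2, s3, s4, s5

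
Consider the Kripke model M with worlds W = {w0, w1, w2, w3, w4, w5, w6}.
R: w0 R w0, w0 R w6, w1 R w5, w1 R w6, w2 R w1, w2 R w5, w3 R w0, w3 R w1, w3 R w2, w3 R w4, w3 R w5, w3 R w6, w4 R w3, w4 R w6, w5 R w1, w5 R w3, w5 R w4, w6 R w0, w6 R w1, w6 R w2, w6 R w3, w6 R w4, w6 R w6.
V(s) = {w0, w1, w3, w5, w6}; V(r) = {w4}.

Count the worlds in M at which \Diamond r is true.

Let φ = \Diamond r. Evaluate φ at each world:
  w0 (successors {w0, w6}): φ is false.
  w1 (successors {w5, w6}): φ is false.
  w2 (successors {w1, w5}): φ is false.
  w3 (successors {w0, w1, w2, w4, w5, w6}): φ is true.
  w4 (successors {w3, w6}): φ is false.
  w5 (successors {w1, w3, w4}): φ is true.
  w6 (successors {w0, w1, w2, w3, w4, w6}): φ is true.
For instance, at w1:
  At w1: \Diamond r requires r at some successor in {w5, w6}.
    At w5: r is false.
    At w6: r is false.
  So \Diamond r is false at w1.
Satisfying worlds: {w3, w5, w6}

3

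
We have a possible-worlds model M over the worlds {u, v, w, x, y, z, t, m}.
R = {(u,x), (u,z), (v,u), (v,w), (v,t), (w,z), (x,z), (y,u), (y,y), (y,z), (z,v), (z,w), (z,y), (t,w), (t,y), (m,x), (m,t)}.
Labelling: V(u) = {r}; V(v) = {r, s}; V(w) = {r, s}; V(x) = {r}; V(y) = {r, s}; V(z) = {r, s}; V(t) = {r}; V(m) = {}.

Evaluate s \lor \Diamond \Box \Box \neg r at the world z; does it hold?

Recall that \Box ψ holds at a world iff ψ holds at every accessible world, and \Diamond ψ holds iff ψ holds at some accessible world.
At z: s is true, \Diamond \Box \Box \neg r is false, so s \lor \Diamond \Box \Box \neg r is true.
  At z: \Diamond \Box \Box \neg r requires \Box \Box \neg r at some successor in {v, w, y}.
    At v: \Box \Box \neg r is false.
    At w: \Box \Box \neg r is false.
    At y: \Box \Box \neg r is false.
  So \Diamond \Box \Box \neg r is false at z.

Yes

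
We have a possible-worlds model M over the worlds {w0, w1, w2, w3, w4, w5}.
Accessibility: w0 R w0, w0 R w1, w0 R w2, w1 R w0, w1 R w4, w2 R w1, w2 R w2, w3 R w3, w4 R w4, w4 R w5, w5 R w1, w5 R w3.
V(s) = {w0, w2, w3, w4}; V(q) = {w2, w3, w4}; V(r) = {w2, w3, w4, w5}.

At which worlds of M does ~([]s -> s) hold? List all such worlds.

w1

Let φ = ~([]s -> s). Evaluate φ at each world:
  w0 (successors {w0, w1, w2}): φ is false.
  w1 (successors {w0, w4}): φ is true.
  w2 (successors {w1, w2}): φ is false.
  w3 (successors {w3}): φ is false.
  w4 (successors {w4, w5}): φ is false.
  w5 (successors {w1, w3}): φ is false.
For instance, at w2:
  At w2: []s -> s is true, so ~([]s -> s) is false.
    At w2: []s is false, s is true, so []s -> s is true.
      At w2: []s requires s at every successor {w1, w2}.
        s fails at w1, so []s is false at w2.
Satisfying worlds: {w1}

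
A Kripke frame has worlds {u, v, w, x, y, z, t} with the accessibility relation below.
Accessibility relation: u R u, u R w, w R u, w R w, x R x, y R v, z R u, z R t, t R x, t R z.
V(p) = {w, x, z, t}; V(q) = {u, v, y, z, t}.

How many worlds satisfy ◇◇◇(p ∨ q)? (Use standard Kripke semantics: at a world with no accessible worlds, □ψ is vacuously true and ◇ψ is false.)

Let φ = ◇◇◇(p ∨ q). Evaluate φ at each world:
  u (successors {u, w}): φ is true.
  v (successors ∅): φ is false.
  w (successors {u, w}): φ is true.
  x (successors {x}): φ is true.
  y (successors {v}): φ is false.
  z (successors {u, t}): φ is true.
  t (successors {x, z}): φ is true.
For instance, at z:
  At z: ◇◇◇(p ∨ q) requires ◇◇(p ∨ q) at some successor in {u, t}.
    ◇◇(p ∨ q) holds at u, so ◇◇◇(p ∨ q) is true at z.
      At u: ◇◇(p ∨ q) requires ◇(p ∨ q) at some successor in {u, w}.
        ◇(p ∨ q) holds at u, so ◇◇(p ∨ q) is true at u.
Satisfying worlds: {u, w, x, z, t}

5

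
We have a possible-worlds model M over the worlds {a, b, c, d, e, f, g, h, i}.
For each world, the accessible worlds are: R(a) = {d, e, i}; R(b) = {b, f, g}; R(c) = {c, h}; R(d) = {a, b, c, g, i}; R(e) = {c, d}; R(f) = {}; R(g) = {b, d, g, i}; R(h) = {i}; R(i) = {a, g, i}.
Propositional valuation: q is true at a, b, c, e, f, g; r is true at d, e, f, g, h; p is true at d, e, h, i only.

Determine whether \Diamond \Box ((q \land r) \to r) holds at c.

Yes

Recall that \Box ψ holds at a world iff ψ holds at every accessible world, and \Diamond ψ holds iff ψ holds at some accessible world.
At c: \Diamond \Box ((q \land r) \to r) requires \Box ((q \land r) \to r) at some successor in {c, h}.
  \Box ((q \land r) \to r) holds at c, so \Diamond \Box ((q \land r) \to r) is true at c.
    At c: \Box ((q \land r) \to r) requires (q \land r) \to r at every successor {c, h}.
      At c: (q \land r) \to r is true.
      At h: (q \land r) \to r is true.
    So \Box ((q \land r) \to r) is true at c.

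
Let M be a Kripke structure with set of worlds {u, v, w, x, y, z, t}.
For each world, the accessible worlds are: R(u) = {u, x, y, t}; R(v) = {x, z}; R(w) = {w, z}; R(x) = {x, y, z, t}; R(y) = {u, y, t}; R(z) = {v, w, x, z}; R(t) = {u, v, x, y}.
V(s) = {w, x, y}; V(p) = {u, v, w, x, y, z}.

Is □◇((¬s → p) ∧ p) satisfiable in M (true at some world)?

Let φ = □◇((¬s → p) ∧ p). Evaluate φ at each world:
  u (successors {u, x, y, t}): φ is true.
  v (successors {x, z}): φ is true.
  w (successors {w, z}): φ is true.
  x (successors {x, y, z, t}): φ is true.
  y (successors {u, y, t}): φ is true.
  z (successors {v, w, x, z}): φ is true.
  t (successors {u, v, x, y}): φ is true.
Detail at u (witness):
  At u: □◇((¬s → p) ∧ p) requires ◇((¬s → p) ∧ p) at every successor {u, x, y, t}.
    At u: ◇((¬s → p) ∧ p) is true.
    At x: ◇((¬s → p) ∧ p) is true.
    At y: ◇((¬s → p) ∧ p) is true.
    At t: ◇((¬s → p) ∧ p) is true.
  So □◇((¬s → p) ∧ p) is true at u.

Yes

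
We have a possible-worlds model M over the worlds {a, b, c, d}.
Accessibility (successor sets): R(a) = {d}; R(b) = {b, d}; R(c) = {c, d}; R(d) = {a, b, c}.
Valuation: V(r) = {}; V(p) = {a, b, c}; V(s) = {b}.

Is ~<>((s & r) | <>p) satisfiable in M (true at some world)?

Let φ = ~<>((s & r) | <>p). Evaluate φ at each world:
  a (successors {d}): φ is false.
  b (successors {b, d}): φ is false.
  c (successors {c, d}): φ is false.
  d (successors {a, b, c}): φ is false.
For instance, at b:
  At b: <>((s & r) | <>p) is true, so ~<>((s & r) | <>p) is false.
    At b: <>((s & r) | <>p) requires (s & r) | <>p at some successor in {b, d}.
      (s & r) | <>p holds at b, so <>((s & r) | <>p) is true at b.

No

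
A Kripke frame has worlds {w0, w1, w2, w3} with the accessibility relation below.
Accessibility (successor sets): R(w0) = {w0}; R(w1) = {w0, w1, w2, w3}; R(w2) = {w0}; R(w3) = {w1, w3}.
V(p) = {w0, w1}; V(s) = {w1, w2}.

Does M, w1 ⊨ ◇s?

At w1: ◇s requires s at some successor in {w0, w1, w2, w3}.
  s holds at w1, so ◇s is true at w1.

Yes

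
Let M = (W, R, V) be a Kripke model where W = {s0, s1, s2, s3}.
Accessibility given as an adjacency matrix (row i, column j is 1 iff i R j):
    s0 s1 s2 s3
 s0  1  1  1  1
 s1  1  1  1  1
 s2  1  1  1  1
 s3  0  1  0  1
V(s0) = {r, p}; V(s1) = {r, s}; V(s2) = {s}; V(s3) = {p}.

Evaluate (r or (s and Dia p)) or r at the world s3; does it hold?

Recall that Dia ψ holds at a world iff ψ holds at some accessible world.
At s3: r or (s and Dia p) is false, r is false, so (r or (s and Dia p)) or r is false.
  At s3: r is false, s and Dia p is false, so r or (s and Dia p) is false.
    At s3: s is false, Dia p is true, so s and Dia p is false.
      At s3: Dia p requires p at some successor in {s1, s3}.
        p holds at s3, so Dia p is true at s3.

No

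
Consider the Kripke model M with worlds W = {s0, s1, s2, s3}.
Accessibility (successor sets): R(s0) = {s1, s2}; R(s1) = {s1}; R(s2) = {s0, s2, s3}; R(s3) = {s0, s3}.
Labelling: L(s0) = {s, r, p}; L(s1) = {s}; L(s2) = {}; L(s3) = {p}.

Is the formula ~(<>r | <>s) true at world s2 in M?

No

At s2: <>r | <>s is true, so ~(<>r | <>s) is false.
  At s2: <>r is true, <>s is true, so <>r | <>s is true.
    At s2: <>r requires r at some successor in {s0, s2, s3}.
      r holds at s0, so <>r is true at s2.
    At s2: <>s requires s at some successor in {s0, s2, s3}.
      s holds at s0, so <>s is true at s2.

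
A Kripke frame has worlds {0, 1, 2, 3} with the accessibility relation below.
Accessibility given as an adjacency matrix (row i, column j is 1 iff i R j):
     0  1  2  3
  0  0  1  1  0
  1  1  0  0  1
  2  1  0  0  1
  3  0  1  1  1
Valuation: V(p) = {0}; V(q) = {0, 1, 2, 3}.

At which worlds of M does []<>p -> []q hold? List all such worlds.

Recall that []ψ holds at a world iff ψ holds at every accessible world, and <>ψ holds iff ψ holds at some accessible world.
Let φ = []<>p -> []q. Evaluate φ at each world:
  0 (successors {1, 2}): φ is true.
  1 (successors {0, 3}): φ is true.
  2 (successors {0, 3}): φ is true.
  3 (successors {1, 2, 3}): φ is true.
For instance, at 3:
  At 3: []<>p is false, []q is true, so []<>p -> []q is true.
    At 3: []<>p requires <>p at every successor {1, 2, 3}.
      <>p fails at 3, so []<>p is false at 3.
    At 3: []q requires q at every successor {1, 2, 3}.
      At 1: q is true.
      At 2: q is true.
      At 3: q is true.
    So []q is true at 3.
Satisfying worlds: {0, 1, 2, 3}

0, 1, 2, 3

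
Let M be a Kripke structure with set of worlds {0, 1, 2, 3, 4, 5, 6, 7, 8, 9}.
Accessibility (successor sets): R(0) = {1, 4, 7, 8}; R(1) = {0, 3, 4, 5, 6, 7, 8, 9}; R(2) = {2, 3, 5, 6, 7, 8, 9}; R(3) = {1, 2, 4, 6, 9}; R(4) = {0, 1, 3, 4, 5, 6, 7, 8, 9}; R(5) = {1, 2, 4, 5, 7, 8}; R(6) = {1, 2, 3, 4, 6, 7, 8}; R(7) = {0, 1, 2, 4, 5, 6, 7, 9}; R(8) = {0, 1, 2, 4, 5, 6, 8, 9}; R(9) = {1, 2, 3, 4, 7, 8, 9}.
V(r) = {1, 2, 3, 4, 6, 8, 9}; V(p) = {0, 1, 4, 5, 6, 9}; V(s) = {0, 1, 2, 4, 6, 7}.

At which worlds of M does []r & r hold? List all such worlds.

Let φ = []r & r. Evaluate φ at each world:
  0 (successors {1, 4, 7, 8}): φ is false.
  1 (successors {0, 3, 4, 5, 6, 7, 8, 9}): φ is false.
  2 (successors {2, 3, 5, 6, 7, 8, 9}): φ is false.
  3 (successors {1, 2, 4, 6, 9}): φ is true.
  4 (successors {0, 1, 3, 4, 5, 6, 7, 8, 9}): φ is false.
  5 (successors {1, 2, 4, 5, 7, 8}): φ is false.
  6 (successors {1, 2, 3, 4, 6, 7, 8}): φ is false.
  7 (successors {0, 1, 2, 4, 5, 6, 7, 9}): φ is false.
  8 (successors {0, 1, 2, 4, 5, 6, 8, 9}): φ is false.
  9 (successors {1, 2, 3, 4, 7, 8, 9}): φ is false.
For instance, at 5:
  At 5: []r is false, r is false, so []r & r is false.
    At 5: []r requires r at every successor {1, 2, 4, 5, 7, 8}.
      r fails at 5, so []r is false at 5.
Satisfying worlds: {3}

3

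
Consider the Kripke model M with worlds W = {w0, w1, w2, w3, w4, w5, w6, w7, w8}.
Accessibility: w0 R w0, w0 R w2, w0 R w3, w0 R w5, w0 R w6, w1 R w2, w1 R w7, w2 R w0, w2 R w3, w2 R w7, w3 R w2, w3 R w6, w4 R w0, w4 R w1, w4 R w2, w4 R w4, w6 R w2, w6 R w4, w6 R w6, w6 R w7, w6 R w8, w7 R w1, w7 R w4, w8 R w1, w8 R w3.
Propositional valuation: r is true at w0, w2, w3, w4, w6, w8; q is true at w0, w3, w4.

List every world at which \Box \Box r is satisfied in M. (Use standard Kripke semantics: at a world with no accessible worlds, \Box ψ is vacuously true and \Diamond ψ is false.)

w5

Let φ = \Box \Box r. Evaluate φ at each world:
  w0 (successors {w0, w2, w3, w5, w6}): φ is false.
  w1 (successors {w2, w7}): φ is false.
  w2 (successors {w0, w3, w7}): φ is false.
  w3 (successors {w2, w6}): φ is false.
  w4 (successors {w0, w1, w2, w4}): φ is false.
  w5 (successors ∅): φ is true.
  w6 (successors {w2, w4, w6, w7, w8}): φ is false.
  w7 (successors {w1, w4}): φ is false.
  w8 (successors {w1, w3}): φ is false.
For instance, at w8:
  At w8: \Box \Box r requires \Box r at every successor {w1, w3}.
    \Box r fails at w1, so \Box \Box r is false at w8.
      At w1: \Box r requires r at every successor {w2, w7}.
        r fails at w7, so \Box r is false at w1.
Satisfying worlds: {w5}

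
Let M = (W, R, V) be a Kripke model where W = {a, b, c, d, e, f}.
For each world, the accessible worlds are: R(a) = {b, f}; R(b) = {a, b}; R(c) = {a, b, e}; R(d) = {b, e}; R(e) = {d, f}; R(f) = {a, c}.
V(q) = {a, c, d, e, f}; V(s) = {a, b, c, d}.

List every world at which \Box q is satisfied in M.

e, f

Let φ = \Box q. Evaluate φ at each world:
  a (successors {b, f}): φ is false.
  b (successors {a, b}): φ is false.
  c (successors {a, b, e}): φ is false.
  d (successors {b, e}): φ is false.
  e (successors {d, f}): φ is true.
  f (successors {a, c}): φ is true.
For instance, at d:
  At d: \Box q requires q at every successor {b, e}.
    q fails at b, so \Box q is false at d.
Satisfying worlds: {e, f}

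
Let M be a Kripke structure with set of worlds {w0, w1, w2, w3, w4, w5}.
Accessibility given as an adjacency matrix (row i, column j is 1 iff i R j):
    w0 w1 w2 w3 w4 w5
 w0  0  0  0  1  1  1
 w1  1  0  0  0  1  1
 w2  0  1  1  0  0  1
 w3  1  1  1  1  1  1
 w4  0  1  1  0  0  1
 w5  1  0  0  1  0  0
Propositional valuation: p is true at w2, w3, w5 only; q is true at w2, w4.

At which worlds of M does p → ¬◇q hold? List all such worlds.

w0, w1, w4, w5

Let φ = p → ¬◇q. Evaluate φ at each world:
  w0 (successors {w3, w4, w5}): φ is true.
  w1 (successors {w0, w4, w5}): φ is true.
  w2 (successors {w1, w2, w5}): φ is false.
  w3 (successors {w0, w1, w2, w3, w4, w5}): φ is false.
  w4 (successors {w1, w2, w5}): φ is true.
  w5 (successors {w0, w3}): φ is true.
For instance, at w3:
  At w3: p is true, ¬◇q is false, so p → ¬◇q is false.
    At w3: ◇q is true, so ¬◇q is false.
      At w3: ◇q requires q at some successor in {w0, w1, w2, w3, w4, w5}.
        q holds at w2, so ◇q is true at w3.
Satisfying worlds: {w0, w1, w4, w5}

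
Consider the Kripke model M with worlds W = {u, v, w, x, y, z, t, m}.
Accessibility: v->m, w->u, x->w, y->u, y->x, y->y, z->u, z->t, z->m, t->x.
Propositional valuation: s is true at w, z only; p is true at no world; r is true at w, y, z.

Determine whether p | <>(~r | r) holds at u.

No

At u: p is false, <>(~r | r) is false, so p | <>(~r | r) is false.
  At u: no accessible worlds, so <>(~r | r) is false.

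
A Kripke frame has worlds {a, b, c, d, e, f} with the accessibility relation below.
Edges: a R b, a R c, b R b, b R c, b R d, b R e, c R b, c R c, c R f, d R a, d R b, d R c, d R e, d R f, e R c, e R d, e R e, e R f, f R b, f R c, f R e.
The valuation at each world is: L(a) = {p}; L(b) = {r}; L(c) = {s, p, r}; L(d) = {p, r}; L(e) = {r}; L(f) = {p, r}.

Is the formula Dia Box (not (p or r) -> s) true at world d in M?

Yes

Recall that Box ψ holds at a world iff ψ holds at every accessible world, and Dia ψ holds iff ψ holds at some accessible world.
At d: Dia Box (not (p or r) -> s) requires Box (not (p or r) -> s) at some successor in {a, b, c, e, f}.
  Box (not (p or r) -> s) holds at a, so Dia Box (not (p or r) -> s) is true at d.
    At a: Box (not (p or r) -> s) requires not (p or r) -> s at every successor {b, c}.
      At b: not (p or r) -> s is true.
      At c: not (p or r) -> s is true.
    So Box (not (p or r) -> s) is true at a.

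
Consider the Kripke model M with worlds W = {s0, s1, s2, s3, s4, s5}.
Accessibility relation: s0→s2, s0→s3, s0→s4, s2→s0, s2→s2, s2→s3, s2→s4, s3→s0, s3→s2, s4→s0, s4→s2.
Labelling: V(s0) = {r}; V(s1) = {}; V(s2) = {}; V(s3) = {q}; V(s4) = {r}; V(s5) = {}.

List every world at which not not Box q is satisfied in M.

s1, s5

Let φ = not not Box q. Evaluate φ at each world:
  s0 (successors {s2, s3, s4}): φ is false.
  s1 (successors ∅): φ is true.
  s2 (successors {s0, s2, s3, s4}): φ is false.
  s3 (successors {s0, s2}): φ is false.
  s4 (successors {s0, s2}): φ is false.
  s5 (successors ∅): φ is true.
For instance, at s2:
  At s2: not Box q is true, so not not Box q is false.
    At s2: Box q is false, so not Box q is true.
      At s2: Box q requires q at every successor {s0, s2, s3, s4}.
        q fails at s0, so Box q is false at s2.
Satisfying worlds: {s1, s5}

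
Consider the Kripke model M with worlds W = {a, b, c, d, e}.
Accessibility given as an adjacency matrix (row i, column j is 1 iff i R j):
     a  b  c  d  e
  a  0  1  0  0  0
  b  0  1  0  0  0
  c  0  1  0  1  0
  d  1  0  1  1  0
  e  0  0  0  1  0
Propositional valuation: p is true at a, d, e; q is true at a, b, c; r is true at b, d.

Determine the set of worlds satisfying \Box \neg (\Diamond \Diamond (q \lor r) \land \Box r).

Let φ = \Box \neg (\Diamond \Diamond (q \lor r) \land \Box r). Evaluate φ at each world:
  a (successors {b}): φ is false.
  b (successors {b}): φ is false.
  c (successors {b, d}): φ is false.
  d (successors {a, c, d}): φ is false.
  e (successors {d}): φ is true.
For instance, at b:
  At b: \Box \neg (\Diamond \Diamond (q \lor r) \land \Box r) requires \neg (\Diamond \Diamond (q \lor r) \land \Box r) at every successor {b}.
    \neg (\Diamond \Diamond (q \lor r) \land \Box r) fails at b, so \Box \neg (\Diamond \Diamond (q \lor r) \land \Box r) is false at b.
      At b: \Diamond \Diamond (q \lor r) \land \Box r is true, so \neg (\Diamond \Diamond (q \lor r) \land \Box r) is false.
Satisfying worlds: {e}

e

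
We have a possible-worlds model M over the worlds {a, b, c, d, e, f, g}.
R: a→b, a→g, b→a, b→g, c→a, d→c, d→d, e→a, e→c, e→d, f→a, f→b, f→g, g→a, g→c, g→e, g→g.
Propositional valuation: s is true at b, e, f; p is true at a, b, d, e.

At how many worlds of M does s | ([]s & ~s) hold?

3

Let φ = s | ([]s & ~s). Evaluate φ at each world:
  a (successors {b, g}): φ is false.
  b (successors {a, g}): φ is true.
  c (successors {a}): φ is false.
  d (successors {c, d}): φ is false.
  e (successors {a, c, d}): φ is true.
  f (successors {a, b, g}): φ is true.
  g (successors {a, c, e, g}): φ is false.
For instance, at d:
  At d: s is false, []s & ~s is false, so s | ([]s & ~s) is false.
    At d: []s is false, ~s is true, so []s & ~s is false.
      At d: []s requires s at every successor {c, d}.
        s fails at c, so []s is false at d.
Satisfying worlds: {b, e, f}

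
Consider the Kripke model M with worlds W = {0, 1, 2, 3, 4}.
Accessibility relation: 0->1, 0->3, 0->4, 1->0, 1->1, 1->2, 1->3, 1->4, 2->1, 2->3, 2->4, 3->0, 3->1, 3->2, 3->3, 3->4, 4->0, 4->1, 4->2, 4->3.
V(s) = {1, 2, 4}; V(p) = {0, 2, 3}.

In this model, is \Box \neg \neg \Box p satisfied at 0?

No

Recall that \Box ψ holds at a world iff ψ holds at every accessible world, and \Diamond ψ holds iff ψ holds at some accessible world.
At 0: \Box \neg \neg \Box p requires \neg \neg \Box p at every successor {1, 3, 4}.
  \neg \neg \Box p fails at 1, so \Box \neg \neg \Box p is false at 0.
    At 1: \neg \Box p is true, so \neg \neg \Box p is false.
      At 1: \Box p is false, so \neg \Box p is true.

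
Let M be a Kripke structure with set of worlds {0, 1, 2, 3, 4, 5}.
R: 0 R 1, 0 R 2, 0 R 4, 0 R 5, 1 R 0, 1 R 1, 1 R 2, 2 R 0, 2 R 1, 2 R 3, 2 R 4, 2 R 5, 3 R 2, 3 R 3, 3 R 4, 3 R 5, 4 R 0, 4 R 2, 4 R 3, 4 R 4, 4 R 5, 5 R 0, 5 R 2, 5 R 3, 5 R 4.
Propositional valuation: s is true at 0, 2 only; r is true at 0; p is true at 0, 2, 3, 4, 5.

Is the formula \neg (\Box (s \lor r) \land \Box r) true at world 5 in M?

At 5: \Box (s \lor r) \land \Box r is false, so \neg (\Box (s \lor r) \land \Box r) is true.
  At 5: \Box (s \lor r) is false, \Box r is false, so \Box (s \lor r) \land \Box r is false.
    At 5: \Box (s \lor r) requires s \lor r at every successor {0, 2, 3, 4}.
      s \lor r fails at 3, so \Box (s \lor r) is false at 5.
    At 5: \Box r requires r at every successor {0, 2, 3, 4}.
      r fails at 2, so \Box r is false at 5.

Yes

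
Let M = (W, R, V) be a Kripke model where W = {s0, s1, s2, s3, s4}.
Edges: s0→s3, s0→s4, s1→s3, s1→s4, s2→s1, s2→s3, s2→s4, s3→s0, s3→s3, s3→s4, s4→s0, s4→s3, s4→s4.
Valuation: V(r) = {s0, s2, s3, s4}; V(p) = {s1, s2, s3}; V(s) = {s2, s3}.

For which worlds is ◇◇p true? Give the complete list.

Let φ = ◇◇p. Evaluate φ at each world:
  s0 (successors {s3, s4}): φ is true.
  s1 (successors {s3, s4}): φ is true.
  s2 (successors {s1, s3, s4}): φ is true.
  s3 (successors {s0, s3, s4}): φ is true.
  s4 (successors {s0, s3, s4}): φ is true.
For instance, at s1:
  At s1: ◇◇p requires ◇p at some successor in {s3, s4}.
    ◇p holds at s3, so ◇◇p is true at s1.
      At s3: ◇p requires p at some successor in {s0, s3, s4}.
        p holds at s3, so ◇p is true at s3.
Satisfying worlds: {s0, s1, s2, s3, s4}

s0, s1, s2, s3, s4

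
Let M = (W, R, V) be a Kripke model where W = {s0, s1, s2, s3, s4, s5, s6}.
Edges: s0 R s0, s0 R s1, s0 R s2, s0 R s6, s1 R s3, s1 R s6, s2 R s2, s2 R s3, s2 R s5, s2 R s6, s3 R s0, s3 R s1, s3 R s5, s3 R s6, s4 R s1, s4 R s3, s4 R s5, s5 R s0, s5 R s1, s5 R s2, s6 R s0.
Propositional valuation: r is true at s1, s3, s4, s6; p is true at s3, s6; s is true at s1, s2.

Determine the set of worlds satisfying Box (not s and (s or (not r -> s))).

Let φ = Box (not s and (s or (not r -> s))). Evaluate φ at each world:
  s0 (successors {s0, s1, s2, s6}): φ is false.
  s1 (successors {s3, s6}): φ is true.
  s2 (successors {s2, s3, s5, s6}): φ is false.
  s3 (successors {s0, s1, s5, s6}): φ is false.
  s4 (successors {s1, s3, s5}): φ is false.
  s5 (successors {s0, s1, s2}): φ is false.
  s6 (successors {s0}): φ is false.
For instance, at s6:
  At s6: Box (not s and (s or (not r -> s))) requires not s and (s or (not r -> s)) at every successor {s0}.
    not s and (s or (not r -> s)) fails at s0, so Box (not s and (s or (not r -> s))) is false at s6.
Satisfying worlds: {s1}

s1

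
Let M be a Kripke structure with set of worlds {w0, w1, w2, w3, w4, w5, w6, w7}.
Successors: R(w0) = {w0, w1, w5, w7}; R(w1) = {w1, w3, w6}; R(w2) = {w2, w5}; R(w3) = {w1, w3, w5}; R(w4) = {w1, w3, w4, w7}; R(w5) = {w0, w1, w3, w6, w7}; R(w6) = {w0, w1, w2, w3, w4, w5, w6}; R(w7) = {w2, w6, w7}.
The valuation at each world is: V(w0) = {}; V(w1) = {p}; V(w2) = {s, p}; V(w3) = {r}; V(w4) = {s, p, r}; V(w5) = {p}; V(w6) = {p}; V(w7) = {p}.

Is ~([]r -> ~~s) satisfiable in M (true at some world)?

No

Recall that []ψ holds at a world iff ψ holds at every accessible world, and <>ψ holds iff ψ holds at some accessible world.
Let φ = ~([]r -> ~~s). Evaluate φ at each world:
  w0 (successors {w0, w1, w5, w7}): φ is false.
  w1 (successors {w1, w3, w6}): φ is false.
  w2 (successors {w2, w5}): φ is false.
  w3 (successors {w1, w3, w5}): φ is false.
  w4 (successors {w1, w3, w4, w7}): φ is false.
  w5 (successors {w0, w1, w3, w6, w7}): φ is false.
  w6 (successors {w0, w1, w2, w3, w4, w5, w6}): φ is false.
  w7 (successors {w2, w6, w7}): φ is false.
For instance, at w0:
  At w0: []r -> ~~s is true, so ~([]r -> ~~s) is false.
    At w0: []r is false, ~~s is false, so []r -> ~~s is true.
      At w0: []r requires r at every successor {w0, w1, w5, w7}.
        r fails at w0, so []r is false at w0.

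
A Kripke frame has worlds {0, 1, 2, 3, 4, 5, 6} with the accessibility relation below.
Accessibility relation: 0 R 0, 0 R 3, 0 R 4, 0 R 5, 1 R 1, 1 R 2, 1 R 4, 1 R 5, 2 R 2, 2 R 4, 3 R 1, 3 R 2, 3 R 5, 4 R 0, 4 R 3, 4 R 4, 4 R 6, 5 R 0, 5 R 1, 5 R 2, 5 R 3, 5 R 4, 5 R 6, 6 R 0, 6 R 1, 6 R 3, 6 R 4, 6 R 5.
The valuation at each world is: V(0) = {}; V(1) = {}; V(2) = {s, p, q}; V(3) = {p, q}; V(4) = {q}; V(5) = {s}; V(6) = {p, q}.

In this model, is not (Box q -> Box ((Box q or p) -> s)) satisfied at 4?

At 4: Box q -> Box ((Box q or p) -> s) is true, so not (Box q -> Box ((Box q or p) -> s)) is false.
  At 4: Box q is false, Box ((Box q or p) -> s) is false, so Box q -> Box ((Box q or p) -> s) is true.
    At 4: Box q requires q at every successor {0, 3, 4, 6}.
      q fails at 0, so Box q is false at 4.
    At 4: Box ((Box q or p) -> s) requires (Box q or p) -> s at every successor {0, 3, 4, 6}.
      (Box q or p) -> s fails at 3, so Box ((Box q or p) -> s) is false at 4.

No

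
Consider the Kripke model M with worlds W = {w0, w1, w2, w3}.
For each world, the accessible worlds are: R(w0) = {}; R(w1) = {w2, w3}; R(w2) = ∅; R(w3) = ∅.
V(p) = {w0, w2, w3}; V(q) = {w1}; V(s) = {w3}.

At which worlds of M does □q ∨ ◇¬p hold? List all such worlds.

Let φ = □q ∨ ◇¬p. Evaluate φ at each world:
  w0 (successors ∅): φ is true.
  w1 (successors {w2, w3}): φ is false.
  w2 (successors ∅): φ is true.
  w3 (successors ∅): φ is true.
For instance, at w1:
  At w1: □q is false, ◇¬p is false, so □q ∨ ◇¬p is false.
    At w1: □q requires q at every successor {w2, w3}.
      q fails at w2, so □q is false at w1.
    At w1: ◇¬p requires ¬p at some successor in {w2, w3}.
      At w2: ¬p is false.
      At w3: ¬p is false.
    So ◇¬p is false at w1.
Satisfying worlds: {w0, w2, w3}

w0, w2, w3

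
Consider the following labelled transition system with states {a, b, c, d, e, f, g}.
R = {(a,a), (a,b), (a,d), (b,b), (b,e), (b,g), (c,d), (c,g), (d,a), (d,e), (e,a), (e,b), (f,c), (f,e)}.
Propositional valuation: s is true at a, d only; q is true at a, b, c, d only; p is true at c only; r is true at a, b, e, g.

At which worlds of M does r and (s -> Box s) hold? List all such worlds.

b, e, g

Let φ = r and (s -> Box s). Evaluate φ at each world:
  a (successors {a, b, d}): φ is false.
  b (successors {b, e, g}): φ is true.
  c (successors {d, g}): φ is false.
  d (successors {a, e}): φ is false.
  e (successors {a, b}): φ is true.
  f (successors {c, e}): φ is false.
  g (successors ∅): φ is true.
For instance, at b:
  At b: r is true, s -> Box s is true, so r and (s -> Box s) is true.
    At b: s is false, Box s is false, so s -> Box s is true.
      At b: Box s requires s at every successor {b, e, g}.
        s fails at b, so Box s is false at b.
Satisfying worlds: {b, e, g}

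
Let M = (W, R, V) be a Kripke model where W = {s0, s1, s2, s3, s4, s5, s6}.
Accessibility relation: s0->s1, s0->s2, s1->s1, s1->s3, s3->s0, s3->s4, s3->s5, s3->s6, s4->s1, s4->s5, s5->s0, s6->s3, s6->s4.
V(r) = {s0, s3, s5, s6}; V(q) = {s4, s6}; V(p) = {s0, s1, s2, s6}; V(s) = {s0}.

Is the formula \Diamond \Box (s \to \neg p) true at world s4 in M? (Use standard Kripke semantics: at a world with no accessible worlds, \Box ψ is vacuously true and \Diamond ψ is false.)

Yes

At s4: \Diamond \Box (s \to \neg p) requires \Box (s \to \neg p) at some successor in {s1, s5}.
  \Box (s \to \neg p) holds at s1, so \Diamond \Box (s \to \neg p) is true at s4.
    At s1: \Box (s \to \neg p) requires s \to \neg p at every successor {s1, s3}.
      At s1: s \to \neg p is true.
      At s3: s \to \neg p is true.
    So \Box (s \to \neg p) is true at s1.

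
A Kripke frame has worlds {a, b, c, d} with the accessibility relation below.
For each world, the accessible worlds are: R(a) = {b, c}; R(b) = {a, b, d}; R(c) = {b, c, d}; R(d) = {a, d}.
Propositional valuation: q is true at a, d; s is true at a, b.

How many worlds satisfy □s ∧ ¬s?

Recall that □ψ holds at a world iff ψ holds at every accessible world, and ◇ψ holds iff ψ holds at some accessible world.
Let φ = □s ∧ ¬s. Evaluate φ at each world:
  a (successors {b, c}): φ is false.
  b (successors {a, b, d}): φ is false.
  c (successors {b, c, d}): φ is false.
  d (successors {a, d}): φ is false.
For instance, at c:
  At c: □s is false, ¬s is true, so □s ∧ ¬s is false.
    At c: □s requires s at every successor {b, c, d}.
      s fails at c, so □s is false at c.
Satisfying worlds: none.

0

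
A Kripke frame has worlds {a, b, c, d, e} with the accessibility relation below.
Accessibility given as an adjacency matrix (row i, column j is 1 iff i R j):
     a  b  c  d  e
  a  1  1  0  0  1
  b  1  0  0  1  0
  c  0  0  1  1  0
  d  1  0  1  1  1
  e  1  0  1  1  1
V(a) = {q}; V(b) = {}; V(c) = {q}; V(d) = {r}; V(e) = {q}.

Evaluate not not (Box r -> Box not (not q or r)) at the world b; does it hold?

Yes

At b: not (Box r -> Box not (not q or r)) is false, so not not (Box r -> Box not (not q or r)) is true.
  At b: Box r -> Box not (not q or r) is true, so not (Box r -> Box not (not q or r)) is false.
    At b: Box r is false, Box not (not q or r) is false, so Box r -> Box not (not q or r) is true.
      At b: Box r requires r at every successor {a, d}.
        r fails at a, so Box r is false at b.
      At b: Box not (not q or r) requires not (not q or r) at every successor {a, d}.
        not (not q or r) fails at d, so Box not (not q or r) is false at b.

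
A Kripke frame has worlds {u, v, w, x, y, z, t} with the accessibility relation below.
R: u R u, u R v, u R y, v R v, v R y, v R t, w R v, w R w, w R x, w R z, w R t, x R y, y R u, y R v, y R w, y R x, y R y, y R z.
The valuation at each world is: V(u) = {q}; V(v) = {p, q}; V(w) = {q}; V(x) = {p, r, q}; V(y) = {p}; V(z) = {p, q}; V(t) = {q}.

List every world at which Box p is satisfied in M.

Let φ = Box p. Evaluate φ at each world:
  u (successors {u, v, y}): φ is false.
  v (successors {v, y, t}): φ is false.
  w (successors {v, w, x, z, t}): φ is false.
  x (successors {y}): φ is true.
  y (successors {u, v, w, x, y, z}): φ is false.
  z (successors ∅): φ is true.
  t (successors ∅): φ is true.
For instance, at x:
  At x: Box p requires p at every successor {y}.
    At y: p is true.
  So Box p is true at x.
Satisfying worlds: {x, z, t}

x, z, t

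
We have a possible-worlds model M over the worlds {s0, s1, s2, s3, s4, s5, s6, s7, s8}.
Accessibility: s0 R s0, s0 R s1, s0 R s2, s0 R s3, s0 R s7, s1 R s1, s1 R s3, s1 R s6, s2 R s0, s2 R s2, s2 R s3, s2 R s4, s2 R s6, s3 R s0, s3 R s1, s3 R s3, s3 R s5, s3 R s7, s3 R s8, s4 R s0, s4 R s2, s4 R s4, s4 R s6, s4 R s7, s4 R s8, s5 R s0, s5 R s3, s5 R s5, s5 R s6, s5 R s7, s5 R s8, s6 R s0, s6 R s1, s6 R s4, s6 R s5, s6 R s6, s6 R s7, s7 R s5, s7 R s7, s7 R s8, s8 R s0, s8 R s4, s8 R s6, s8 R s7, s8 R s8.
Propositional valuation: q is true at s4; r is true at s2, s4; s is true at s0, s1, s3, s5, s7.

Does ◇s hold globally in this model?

Yes

Let φ = ◇s. Evaluate φ at each world:
  s0 (successors {s0, s1, s2, s3, s7}): φ is true.
  s1 (successors {s1, s3, s6}): φ is true.
  s2 (successors {s0, s2, s3, s4, s6}): φ is true.
  s3 (successors {s0, s1, s3, s5, s7, s8}): φ is true.
  s4 (successors {s0, s2, s4, s6, s7, s8}): φ is true.
  s5 (successors {s0, s3, s5, s6, s7, s8}): φ is true.
  s6 (successors {s0, s1, s4, s5, s6, s7}): φ is true.
  s7 (successors {s5, s7, s8}): φ is true.
  s8 (successors {s0, s4, s6, s7, s8}): φ is true.
For instance, at s8:
  At s8: ◇s requires s at some successor in {s0, s4, s6, s7, s8}.
    s holds at s0, so ◇s is true at s8.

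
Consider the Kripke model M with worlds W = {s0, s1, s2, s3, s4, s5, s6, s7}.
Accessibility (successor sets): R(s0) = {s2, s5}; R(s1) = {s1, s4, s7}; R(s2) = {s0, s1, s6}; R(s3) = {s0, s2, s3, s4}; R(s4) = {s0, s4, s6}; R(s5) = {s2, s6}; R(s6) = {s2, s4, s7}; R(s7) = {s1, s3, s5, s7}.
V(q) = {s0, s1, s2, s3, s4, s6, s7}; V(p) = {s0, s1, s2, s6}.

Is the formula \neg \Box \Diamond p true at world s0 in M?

Recall that \Box ψ holds at a world iff ψ holds at every accessible world, and \Diamond ψ holds iff ψ holds at some accessible world.
At s0: \Box \Diamond p is true, so \neg \Box \Diamond p is false.
  At s0: \Box \Diamond p requires \Diamond p at every successor {s2, s5}.
      At s2: \Diamond p requires p at some successor in {s0, s1, s6}.
        p holds at s0, so \Diamond p is true at s2.
      At s5: \Diamond p requires p at some successor in {s2, s6}.
        p holds at s2, so \Diamond p is true at s5.
  So \Box \Diamond p is true at s0.

No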